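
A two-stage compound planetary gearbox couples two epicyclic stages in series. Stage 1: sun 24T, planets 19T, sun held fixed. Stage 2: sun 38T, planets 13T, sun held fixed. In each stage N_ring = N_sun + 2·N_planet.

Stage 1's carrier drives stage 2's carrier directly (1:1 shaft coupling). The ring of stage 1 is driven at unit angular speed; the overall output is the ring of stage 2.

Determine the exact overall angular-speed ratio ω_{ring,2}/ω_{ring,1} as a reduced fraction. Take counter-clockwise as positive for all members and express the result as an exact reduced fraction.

Stage 1: N_ring = 24 + 2·19 = 62
Stage 1: 24(ω_s−ω_c) = −62(ω_r−ω_c),  ω_s=0, ω_r=1
Stage 1: 24(0−ω_c) = −62(1−ω_c)  ⇒  86ω_c = 62  ⇒  ω_c = 31/43
  ⇒ ω_c¹/ω_r¹ = 31/43
Stage 2: N_ring = 38 + 2·13 = 64
Stage 2: 38(ω_s−ω_c) = −64(ω_r−ω_c),  ω_s=0, ω_c=1
Stage 2: ω_r = 1 − (38/64)(0−1) = 51/32
  ⇒ ω_r²/ω_c² = 51/32
Coupling ω_c² = ω_c¹ ⇒ overall = 31/43 × 51/32 = 1581/1376

1581/1376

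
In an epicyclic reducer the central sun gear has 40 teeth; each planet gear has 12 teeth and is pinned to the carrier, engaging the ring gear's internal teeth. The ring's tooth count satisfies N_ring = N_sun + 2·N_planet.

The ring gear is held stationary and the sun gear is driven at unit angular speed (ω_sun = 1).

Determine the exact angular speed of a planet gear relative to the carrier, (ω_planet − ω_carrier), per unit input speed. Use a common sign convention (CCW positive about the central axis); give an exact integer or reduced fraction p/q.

-80/39

N_ring = 40 + 2·12 = 64
40(ω_s−ω_c) = −64(ω_r−ω_c),  ω_r=0, ω_s=1
40(1−ω_c) = −64(0−ω_c)  ⇒  104ω_c = 40  ⇒  ω_c = 5/13
sun–planet: 40·(1−5/13) = −12·(ω_p−ω_c)  ⇒  ω_p−ω_c = −(40/12)·(8/13) = -80/39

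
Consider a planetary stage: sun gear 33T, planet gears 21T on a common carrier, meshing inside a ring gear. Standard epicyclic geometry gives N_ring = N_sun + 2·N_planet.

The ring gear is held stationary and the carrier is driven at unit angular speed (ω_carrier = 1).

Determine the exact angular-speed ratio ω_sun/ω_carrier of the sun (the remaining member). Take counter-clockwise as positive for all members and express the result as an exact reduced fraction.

36/11

N_ring = 33 + 2·21 = 75
33(ω_s−ω_c) = −75(ω_r−ω_c),  ω_r=0, ω_c=1
ω_s = 1 − (75/33)(0−1) = 36/11
ω_s/ω_c = 36/11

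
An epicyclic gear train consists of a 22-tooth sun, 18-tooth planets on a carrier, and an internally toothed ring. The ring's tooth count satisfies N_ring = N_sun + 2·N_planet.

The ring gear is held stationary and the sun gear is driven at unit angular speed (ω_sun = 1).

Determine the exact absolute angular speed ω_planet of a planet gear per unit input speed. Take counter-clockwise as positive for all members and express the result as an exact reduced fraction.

-11/18

N_ring = 22 + 2·18 = 58
22(ω_s−ω_c) = −58(ω_r−ω_c),  ω_r=0, ω_s=1
22(1−ω_c) = −58(0−ω_c)  ⇒  80ω_c = 22  ⇒  ω_c = 11/40
sun–planet: 22·(1−11/40) = −18·(ω_p−ω_c)  ⇒  ω_p−ω_c = −(22/18)·(29/40) = -319/360
ω_p = 11/40 − 319/360 = -11/18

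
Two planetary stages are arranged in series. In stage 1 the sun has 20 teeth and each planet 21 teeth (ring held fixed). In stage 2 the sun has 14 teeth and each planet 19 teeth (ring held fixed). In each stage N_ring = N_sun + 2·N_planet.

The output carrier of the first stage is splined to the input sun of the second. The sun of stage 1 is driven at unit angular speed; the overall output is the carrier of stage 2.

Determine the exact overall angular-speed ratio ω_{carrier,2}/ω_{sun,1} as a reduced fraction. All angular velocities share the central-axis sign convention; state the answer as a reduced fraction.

70/1353

Stage 1: N_ring = 20 + 2·21 = 62
Stage 1: 20(ω_s−ω_c) = −62(ω_r−ω_c),  ω_r=0, ω_s=1
Stage 1: 20(1−ω_c) = −62(0−ω_c)  ⇒  82ω_c = 20  ⇒  ω_c = 10/41
  ⇒ ω_c¹/ω_s¹ = 10/41
Stage 2: N_ring = 14 + 2·19 = 52
Stage 2: 14(ω_s−ω_c) = −52(ω_r−ω_c),  ω_r=0, ω_s=1
Stage 2: 14(1−ω_c) = −52(0−ω_c)  ⇒  66ω_c = 14  ⇒  ω_c = 7/33
  ⇒ ω_c²/ω_s² = 7/33
Coupling ω_s² = ω_c¹ ⇒ overall = 10/41 × 7/33 = 70/1353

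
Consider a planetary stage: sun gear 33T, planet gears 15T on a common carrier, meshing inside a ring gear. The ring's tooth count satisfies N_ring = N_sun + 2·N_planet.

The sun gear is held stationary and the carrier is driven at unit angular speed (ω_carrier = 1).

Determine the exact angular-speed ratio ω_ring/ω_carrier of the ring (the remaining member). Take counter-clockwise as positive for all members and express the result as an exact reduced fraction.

32/21

N_ring = 33 + 2·15 = 63
33(ω_s−ω_c) = −63(ω_r−ω_c),  ω_s=0, ω_c=1
ω_r = 1 − (33/63)(0−1) = 32/21
ω_r/ω_c = 32/21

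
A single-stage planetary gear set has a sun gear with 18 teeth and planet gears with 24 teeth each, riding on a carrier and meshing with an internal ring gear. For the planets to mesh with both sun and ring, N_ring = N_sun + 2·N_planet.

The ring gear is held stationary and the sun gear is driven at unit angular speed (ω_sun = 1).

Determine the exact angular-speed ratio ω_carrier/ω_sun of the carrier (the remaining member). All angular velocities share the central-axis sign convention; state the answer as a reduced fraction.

N_ring = 18 + 2·24 = 66
18(ω_s−ω_c) = −66(ω_r−ω_c),  ω_r=0, ω_s=1
18(1−ω_c) = −66(0−ω_c)  ⇒  84ω_c = 18  ⇒  ω_c = 3/14
ω_c/ω_s = 3/14

3/14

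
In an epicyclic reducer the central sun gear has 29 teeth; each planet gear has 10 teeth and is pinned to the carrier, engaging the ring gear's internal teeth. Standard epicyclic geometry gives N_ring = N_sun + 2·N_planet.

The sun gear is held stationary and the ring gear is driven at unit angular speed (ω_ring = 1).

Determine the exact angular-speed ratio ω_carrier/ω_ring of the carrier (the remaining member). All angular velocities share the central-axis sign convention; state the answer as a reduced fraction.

N_ring = 29 + 2·10 = 49
29(ω_s−ω_c) = −49(ω_r−ω_c),  ω_s=0, ω_r=1
29(0−ω_c) = −49(1−ω_c)  ⇒  78ω_c = 49  ⇒  ω_c = 49/78
ω_c/ω_r = 49/78

49/78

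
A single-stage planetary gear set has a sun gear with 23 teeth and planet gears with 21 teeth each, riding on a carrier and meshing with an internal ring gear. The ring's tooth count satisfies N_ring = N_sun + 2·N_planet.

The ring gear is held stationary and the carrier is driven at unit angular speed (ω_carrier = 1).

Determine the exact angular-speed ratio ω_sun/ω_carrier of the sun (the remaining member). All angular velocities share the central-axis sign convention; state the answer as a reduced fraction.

N_ring = 23 + 2·21 = 65
23(ω_s−ω_c) = −65(ω_r−ω_c),  ω_r=0, ω_c=1
ω_s = 1 − (65/23)(0−1) = 88/23
ω_s/ω_c = 88/23

88/23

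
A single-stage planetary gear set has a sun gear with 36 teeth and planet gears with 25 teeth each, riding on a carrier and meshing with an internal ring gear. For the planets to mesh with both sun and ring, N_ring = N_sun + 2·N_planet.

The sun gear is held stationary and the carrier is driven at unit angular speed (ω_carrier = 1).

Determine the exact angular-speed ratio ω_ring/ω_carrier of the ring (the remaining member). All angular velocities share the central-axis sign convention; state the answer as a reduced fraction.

61/43

N_ring = 36 + 2·25 = 86
36(ω_s−ω_c) = −86(ω_r−ω_c),  ω_s=0, ω_c=1
ω_r = 1 − (36/86)(0−1) = 61/43
ω_r/ω_c = 61/43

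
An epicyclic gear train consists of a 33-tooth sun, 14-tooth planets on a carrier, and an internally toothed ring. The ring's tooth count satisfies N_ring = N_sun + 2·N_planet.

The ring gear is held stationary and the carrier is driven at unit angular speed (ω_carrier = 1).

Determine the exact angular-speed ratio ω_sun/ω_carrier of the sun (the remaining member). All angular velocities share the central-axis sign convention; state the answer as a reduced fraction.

94/33

N_ring = 33 + 2·14 = 61
33(ω_s−ω_c) = −61(ω_r−ω_c),  ω_r=0, ω_c=1
ω_s = 1 − (61/33)(0−1) = 94/33
ω_s/ω_c = 94/33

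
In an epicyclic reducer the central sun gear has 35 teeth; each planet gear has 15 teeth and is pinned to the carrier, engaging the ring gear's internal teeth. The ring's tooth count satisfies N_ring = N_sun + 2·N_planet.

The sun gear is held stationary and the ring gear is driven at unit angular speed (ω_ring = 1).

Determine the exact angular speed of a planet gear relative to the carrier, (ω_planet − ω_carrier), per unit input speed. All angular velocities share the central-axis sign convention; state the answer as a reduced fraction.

N_ring = 35 + 2·15 = 65
35(ω_s−ω_c) = −65(ω_r−ω_c),  ω_s=0, ω_r=1
35(0−ω_c) = −65(1−ω_c)  ⇒  100ω_c = 65  ⇒  ω_c = 13/20
sun–planet: 35·(0−13/20) = −15·(ω_p−ω_c)  ⇒  ω_p−ω_c = −(35/15)·(-13/20) = 91/60

91/60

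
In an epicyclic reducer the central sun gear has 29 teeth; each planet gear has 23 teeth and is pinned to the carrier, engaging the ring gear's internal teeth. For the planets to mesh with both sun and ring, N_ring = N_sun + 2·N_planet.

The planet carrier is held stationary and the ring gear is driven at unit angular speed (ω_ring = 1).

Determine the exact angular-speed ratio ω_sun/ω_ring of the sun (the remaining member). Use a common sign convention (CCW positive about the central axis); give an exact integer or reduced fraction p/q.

-75/29

N_ring = 29 + 2·23 = 75
29(ω_s−ω_c) = −75(ω_r−ω_c),  ω_c=0, ω_r=1
ω_s = 0 − (75/29)(1−0) = -75/29
ω_s/ω_r = -75/29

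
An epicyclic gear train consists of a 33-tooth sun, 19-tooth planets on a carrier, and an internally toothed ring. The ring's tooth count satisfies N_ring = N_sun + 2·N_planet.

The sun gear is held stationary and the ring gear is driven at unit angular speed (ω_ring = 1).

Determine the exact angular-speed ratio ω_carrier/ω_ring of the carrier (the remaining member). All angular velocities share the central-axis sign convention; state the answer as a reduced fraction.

71/104

N_ring = 33 + 2·19 = 71
33(ω_s−ω_c) = −71(ω_r−ω_c),  ω_s=0, ω_r=1
33(0−ω_c) = −71(1−ω_c)  ⇒  104ω_c = 71  ⇒  ω_c = 71/104
ω_c/ω_r = 71/104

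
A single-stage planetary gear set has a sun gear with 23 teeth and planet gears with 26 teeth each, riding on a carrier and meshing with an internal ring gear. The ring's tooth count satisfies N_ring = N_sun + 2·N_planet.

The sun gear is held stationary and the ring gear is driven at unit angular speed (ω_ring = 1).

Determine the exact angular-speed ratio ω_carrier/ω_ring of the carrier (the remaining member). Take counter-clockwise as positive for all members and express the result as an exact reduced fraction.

N_ring = 23 + 2·26 = 75
23(ω_s−ω_c) = −75(ω_r−ω_c),  ω_s=0, ω_r=1
23(0−ω_c) = −75(1−ω_c)  ⇒  98ω_c = 75  ⇒  ω_c = 75/98
ω_c/ω_r = 75/98

75/98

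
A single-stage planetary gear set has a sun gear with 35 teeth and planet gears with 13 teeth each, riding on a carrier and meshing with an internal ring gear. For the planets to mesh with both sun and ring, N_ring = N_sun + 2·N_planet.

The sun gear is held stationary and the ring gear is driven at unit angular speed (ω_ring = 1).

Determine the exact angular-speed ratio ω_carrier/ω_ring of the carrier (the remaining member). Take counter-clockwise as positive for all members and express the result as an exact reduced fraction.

61/96

N_ring = 35 + 2·13 = 61
35(ω_s−ω_c) = −61(ω_r−ω_c),  ω_s=0, ω_r=1
35(0−ω_c) = −61(1−ω_c)  ⇒  96ω_c = 61  ⇒  ω_c = 61/96
ω_c/ω_r = 61/96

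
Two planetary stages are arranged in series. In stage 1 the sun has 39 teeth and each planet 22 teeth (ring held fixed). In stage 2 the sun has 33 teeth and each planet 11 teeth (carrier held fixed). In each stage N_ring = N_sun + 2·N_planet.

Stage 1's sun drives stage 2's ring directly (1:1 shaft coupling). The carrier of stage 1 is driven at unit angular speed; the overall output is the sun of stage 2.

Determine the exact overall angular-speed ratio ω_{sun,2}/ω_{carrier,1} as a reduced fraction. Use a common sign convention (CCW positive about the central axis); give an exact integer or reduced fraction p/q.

Stage 1: N_ring = 39 + 2·22 = 83
Stage 1: 39(ω_s−ω_c) = −83(ω_r−ω_c),  ω_r=0, ω_c=1
Stage 1: ω_s = 1 − (83/39)(0−1) = 122/39
  ⇒ ω_s¹/ω_c¹ = 122/39
Stage 2: N_ring = 33 + 2·11 = 55
Stage 2: 33(ω_s−ω_c) = −55(ω_r−ω_c),  ω_c=0, ω_r=1
Stage 2: ω_s = 0 − (55/33)(1−0) = -5/3
  ⇒ ω_s²/ω_r² = -5/3
Coupling ω_r² = ω_s¹ ⇒ overall = 122/39 × -5/3 = -610/117

-610/117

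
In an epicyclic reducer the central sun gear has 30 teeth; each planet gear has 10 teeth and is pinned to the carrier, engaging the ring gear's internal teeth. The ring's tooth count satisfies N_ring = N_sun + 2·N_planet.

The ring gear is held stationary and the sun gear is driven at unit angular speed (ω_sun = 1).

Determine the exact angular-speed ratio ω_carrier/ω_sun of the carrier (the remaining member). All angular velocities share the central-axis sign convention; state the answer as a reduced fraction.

3/8

N_ring = 30 + 2·10 = 50
30(ω_s−ω_c) = −50(ω_r−ω_c),  ω_r=0, ω_s=1
30(1−ω_c) = −50(0−ω_c)  ⇒  80ω_c = 30  ⇒  ω_c = 3/8
ω_c/ω_s = 3/8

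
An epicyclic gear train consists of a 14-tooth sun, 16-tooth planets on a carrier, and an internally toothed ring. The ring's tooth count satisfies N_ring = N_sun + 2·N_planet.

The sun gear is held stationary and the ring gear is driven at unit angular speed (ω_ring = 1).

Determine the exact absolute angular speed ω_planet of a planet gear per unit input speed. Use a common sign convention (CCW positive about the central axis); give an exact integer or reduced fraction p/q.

23/16

N_ring = 14 + 2·16 = 46
14(ω_s−ω_c) = −46(ω_r−ω_c),  ω_s=0, ω_r=1
14(0−ω_c) = −46(1−ω_c)  ⇒  60ω_c = 46  ⇒  ω_c = 23/30
sun–planet: 14·(0−23/30) = −16·(ω_p−ω_c)  ⇒  ω_p−ω_c = −(14/16)·(-23/30) = 161/240
ω_p = 23/30 + 161/240 = 23/16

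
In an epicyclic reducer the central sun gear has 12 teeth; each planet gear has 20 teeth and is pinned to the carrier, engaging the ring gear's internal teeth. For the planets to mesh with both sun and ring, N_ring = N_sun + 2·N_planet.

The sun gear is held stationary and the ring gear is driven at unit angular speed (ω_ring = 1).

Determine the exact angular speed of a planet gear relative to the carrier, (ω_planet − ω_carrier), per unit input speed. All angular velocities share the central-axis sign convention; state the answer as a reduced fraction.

39/80

N_ring = 12 + 2·20 = 52
12(ω_s−ω_c) = −52(ω_r−ω_c),  ω_s=0, ω_r=1
12(0−ω_c) = −52(1−ω_c)  ⇒  64ω_c = 52  ⇒  ω_c = 13/16
sun–planet: 12·(0−13/16) = −20·(ω_p−ω_c)  ⇒  ω_p−ω_c = −(12/20)·(-13/16) = 39/80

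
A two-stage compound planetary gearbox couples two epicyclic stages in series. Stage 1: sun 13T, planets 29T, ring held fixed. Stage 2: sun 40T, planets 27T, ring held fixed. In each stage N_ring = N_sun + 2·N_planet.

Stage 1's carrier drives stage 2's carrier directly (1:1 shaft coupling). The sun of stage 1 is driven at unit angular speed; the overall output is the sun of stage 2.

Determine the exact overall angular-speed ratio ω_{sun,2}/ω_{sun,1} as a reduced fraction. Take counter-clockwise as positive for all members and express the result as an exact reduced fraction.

871/1680

Stage 1: N_ring = 13 + 2·29 = 71
Stage 1: 13(ω_s−ω_c) = −71(ω_r−ω_c),  ω_r=0, ω_s=1
Stage 1: 13(1−ω_c) = −71(0−ω_c)  ⇒  84ω_c = 13  ⇒  ω_c = 13/84
  ⇒ ω_c¹/ω_s¹ = 13/84
Stage 2: N_ring = 40 + 2·27 = 94
Stage 2: 40(ω_s−ω_c) = −94(ω_r−ω_c),  ω_r=0, ω_c=1
Stage 2: ω_s = 1 − (94/40)(0−1) = 67/20
  ⇒ ω_s²/ω_c² = 67/20
Coupling ω_c² = ω_c¹ ⇒ overall = 13/84 × 67/20 = 871/1680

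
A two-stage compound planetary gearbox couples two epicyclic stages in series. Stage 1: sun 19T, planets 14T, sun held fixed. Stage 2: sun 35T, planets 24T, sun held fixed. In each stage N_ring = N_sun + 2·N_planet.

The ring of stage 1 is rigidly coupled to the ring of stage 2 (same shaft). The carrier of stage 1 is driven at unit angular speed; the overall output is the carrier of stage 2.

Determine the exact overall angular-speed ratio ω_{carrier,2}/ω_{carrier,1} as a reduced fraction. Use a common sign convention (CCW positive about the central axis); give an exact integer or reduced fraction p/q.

Stage 1: N_ring = 19 + 2·14 = 47
Stage 1: 19(ω_s−ω_c) = −47(ω_r−ω_c),  ω_s=0, ω_c=1
Stage 1: ω_r = 1 − (19/47)(0−1) = 66/47
  ⇒ ω_r¹/ω_c¹ = 66/47
Stage 2: N_ring = 35 + 2·24 = 83
Stage 2: 35(ω_s−ω_c) = −83(ω_r−ω_c),  ω_s=0, ω_r=1
Stage 2: 35(0−ω_c) = −83(1−ω_c)  ⇒  118ω_c = 83  ⇒  ω_c = 83/118
  ⇒ ω_c²/ω_r² = 83/118
Coupling ω_r² = ω_r¹ ⇒ overall = 66/47 × 83/118 = 2739/2773

2739/2773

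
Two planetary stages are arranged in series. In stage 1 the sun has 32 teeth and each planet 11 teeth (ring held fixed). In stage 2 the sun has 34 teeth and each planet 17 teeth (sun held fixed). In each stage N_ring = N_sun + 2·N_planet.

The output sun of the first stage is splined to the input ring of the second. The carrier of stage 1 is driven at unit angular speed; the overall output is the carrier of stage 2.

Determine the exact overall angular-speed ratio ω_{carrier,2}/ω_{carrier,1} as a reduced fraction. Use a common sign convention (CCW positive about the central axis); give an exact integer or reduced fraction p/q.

43/24

Stage 1: N_ring = 32 + 2·11 = 54
Stage 1: 32(ω_s−ω_c) = −54(ω_r−ω_c),  ω_r=0, ω_c=1
Stage 1: ω_s = 1 − (54/32)(0−1) = 43/16
  ⇒ ω_s¹/ω_c¹ = 43/16
Stage 2: N_ring = 34 + 2·17 = 68
Stage 2: 34(ω_s−ω_c) = −68(ω_r−ω_c),  ω_s=0, ω_r=1
Stage 2: 34(0−ω_c) = −68(1−ω_c)  ⇒  102ω_c = 68  ⇒  ω_c = 2/3
  ⇒ ω_c²/ω_r² = 2/3
Coupling ω_r² = ω_s¹ ⇒ overall = 43/16 × 2/3 = 43/24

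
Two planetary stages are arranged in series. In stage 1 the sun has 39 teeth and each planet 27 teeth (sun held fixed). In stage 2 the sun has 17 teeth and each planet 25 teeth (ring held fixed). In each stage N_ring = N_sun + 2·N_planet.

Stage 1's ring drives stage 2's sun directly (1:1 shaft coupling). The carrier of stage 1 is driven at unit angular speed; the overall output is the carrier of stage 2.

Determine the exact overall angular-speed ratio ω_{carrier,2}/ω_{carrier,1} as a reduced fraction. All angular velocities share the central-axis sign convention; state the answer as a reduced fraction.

Stage 1: N_ring = 39 + 2·27 = 93
Stage 1: 39(ω_s−ω_c) = −93(ω_r−ω_c),  ω_s=0, ω_c=1
Stage 1: ω_r = 1 − (39/93)(0−1) = 44/31
  ⇒ ω_r¹/ω_c¹ = 44/31
Stage 2: N_ring = 17 + 2·25 = 67
Stage 2: 17(ω_s−ω_c) = −67(ω_r−ω_c),  ω_r=0, ω_s=1
Stage 2: 17(1−ω_c) = −67(0−ω_c)  ⇒  84ω_c = 17  ⇒  ω_c = 17/84
  ⇒ ω_c²/ω_s² = 17/84
Coupling ω_s² = ω_r¹ ⇒ overall = 44/31 × 17/84 = 187/651

187/651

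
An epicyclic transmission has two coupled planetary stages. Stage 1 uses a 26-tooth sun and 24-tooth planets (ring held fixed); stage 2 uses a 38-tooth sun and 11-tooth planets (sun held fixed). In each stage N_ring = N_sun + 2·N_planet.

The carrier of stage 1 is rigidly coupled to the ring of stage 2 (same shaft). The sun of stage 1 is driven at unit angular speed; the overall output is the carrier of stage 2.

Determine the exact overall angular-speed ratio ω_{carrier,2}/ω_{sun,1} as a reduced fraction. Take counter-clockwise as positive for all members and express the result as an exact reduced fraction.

39/245

Stage 1: N_ring = 26 + 2·24 = 74
Stage 1: 26(ω_s−ω_c) = −74(ω_r−ω_c),  ω_r=0, ω_s=1
Stage 1: 26(1−ω_c) = −74(0−ω_c)  ⇒  100ω_c = 26  ⇒  ω_c = 13/50
  ⇒ ω_c¹/ω_s¹ = 13/50
Stage 2: N_ring = 38 + 2·11 = 60
Stage 2: 38(ω_s−ω_c) = −60(ω_r−ω_c),  ω_s=0, ω_r=1
Stage 2: 38(0−ω_c) = −60(1−ω_c)  ⇒  98ω_c = 60  ⇒  ω_c = 30/49
  ⇒ ω_c²/ω_r² = 30/49
Coupling ω_r² = ω_c¹ ⇒ overall = 13/50 × 30/49 = 39/245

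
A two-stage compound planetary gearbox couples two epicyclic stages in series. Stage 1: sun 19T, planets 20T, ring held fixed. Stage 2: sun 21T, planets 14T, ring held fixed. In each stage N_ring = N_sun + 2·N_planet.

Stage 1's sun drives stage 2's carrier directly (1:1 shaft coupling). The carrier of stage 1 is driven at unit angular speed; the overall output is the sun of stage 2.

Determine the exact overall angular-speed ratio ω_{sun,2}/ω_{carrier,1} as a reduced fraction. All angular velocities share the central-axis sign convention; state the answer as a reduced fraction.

260/19

Stage 1: N_ring = 19 + 2·20 = 59
Stage 1: 19(ω_s−ω_c) = −59(ω_r−ω_c),  ω_r=0, ω_c=1
Stage 1: ω_s = 1 − (59/19)(0−1) = 78/19
  ⇒ ω_s¹/ω_c¹ = 78/19
Stage 2: N_ring = 21 + 2·14 = 49
Stage 2: 21(ω_s−ω_c) = −49(ω_r−ω_c),  ω_r=0, ω_c=1
Stage 2: ω_s = 1 − (49/21)(0−1) = 10/3
  ⇒ ω_s²/ω_c² = 10/3
Coupling ω_c² = ω_s¹ ⇒ overall = 78/19 × 10/3 = 260/19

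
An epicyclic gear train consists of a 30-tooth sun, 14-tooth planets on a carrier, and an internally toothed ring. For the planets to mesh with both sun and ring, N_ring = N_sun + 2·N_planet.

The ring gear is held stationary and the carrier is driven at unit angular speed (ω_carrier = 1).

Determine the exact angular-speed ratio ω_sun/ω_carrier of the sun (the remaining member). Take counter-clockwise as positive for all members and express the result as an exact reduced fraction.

N_ring = 30 + 2·14 = 58
30(ω_s−ω_c) = −58(ω_r−ω_c),  ω_r=0, ω_c=1
ω_s = 1 − (58/30)(0−1) = 44/15
ω_s/ω_c = 44/15

44/15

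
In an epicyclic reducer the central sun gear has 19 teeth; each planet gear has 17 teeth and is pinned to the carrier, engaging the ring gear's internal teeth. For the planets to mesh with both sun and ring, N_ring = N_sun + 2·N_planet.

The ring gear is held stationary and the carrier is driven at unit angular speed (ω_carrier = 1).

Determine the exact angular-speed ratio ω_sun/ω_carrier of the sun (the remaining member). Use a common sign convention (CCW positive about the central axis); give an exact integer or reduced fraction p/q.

72/19

N_ring = 19 + 2·17 = 53
19(ω_s−ω_c) = −53(ω_r−ω_c),  ω_r=0, ω_c=1
ω_s = 1 − (53/19)(0−1) = 72/19
ω_s/ω_c = 72/19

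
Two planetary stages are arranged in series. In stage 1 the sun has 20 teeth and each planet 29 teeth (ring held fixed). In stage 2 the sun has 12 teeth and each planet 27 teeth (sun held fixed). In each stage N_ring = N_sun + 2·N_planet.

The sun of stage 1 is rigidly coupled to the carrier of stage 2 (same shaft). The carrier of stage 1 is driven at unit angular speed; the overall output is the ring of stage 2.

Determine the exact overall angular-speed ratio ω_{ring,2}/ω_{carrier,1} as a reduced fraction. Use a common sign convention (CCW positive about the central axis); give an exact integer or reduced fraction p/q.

Stage 1: N_ring = 20 + 2·29 = 78
Stage 1: 20(ω_s−ω_c) = −78(ω_r−ω_c),  ω_r=0, ω_c=1
Stage 1: ω_s = 1 − (78/20)(0−1) = 49/10
  ⇒ ω_s¹/ω_c¹ = 49/10
Stage 2: N_ring = 12 + 2·27 = 66
Stage 2: 12(ω_s−ω_c) = −66(ω_r−ω_c),  ω_s=0, ω_c=1
Stage 2: ω_r = 1 − (12/66)(0−1) = 13/11
  ⇒ ω_r²/ω_c² = 13/11
Coupling ω_c² = ω_s¹ ⇒ overall = 49/10 × 13/11 = 637/110

637/110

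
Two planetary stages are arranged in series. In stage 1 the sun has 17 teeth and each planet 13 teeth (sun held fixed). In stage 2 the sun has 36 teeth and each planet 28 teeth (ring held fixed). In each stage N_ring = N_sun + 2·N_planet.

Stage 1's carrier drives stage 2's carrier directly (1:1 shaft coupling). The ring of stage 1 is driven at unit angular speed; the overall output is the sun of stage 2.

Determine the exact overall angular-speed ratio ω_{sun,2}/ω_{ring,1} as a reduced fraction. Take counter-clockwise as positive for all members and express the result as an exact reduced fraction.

344/135

Stage 1: N_ring = 17 + 2·13 = 43
Stage 1: 17(ω_s−ω_c) = −43(ω_r−ω_c),  ω_s=0, ω_r=1
Stage 1: 17(0−ω_c) = −43(1−ω_c)  ⇒  60ω_c = 43  ⇒  ω_c = 43/60
  ⇒ ω_c¹/ω_r¹ = 43/60
Stage 2: N_ring = 36 + 2·28 = 92
Stage 2: 36(ω_s−ω_c) = −92(ω_r−ω_c),  ω_r=0, ω_c=1
Stage 2: ω_s = 1 − (92/36)(0−1) = 32/9
  ⇒ ω_s²/ω_c² = 32/9
Coupling ω_c² = ω_c¹ ⇒ overall = 43/60 × 32/9 = 344/135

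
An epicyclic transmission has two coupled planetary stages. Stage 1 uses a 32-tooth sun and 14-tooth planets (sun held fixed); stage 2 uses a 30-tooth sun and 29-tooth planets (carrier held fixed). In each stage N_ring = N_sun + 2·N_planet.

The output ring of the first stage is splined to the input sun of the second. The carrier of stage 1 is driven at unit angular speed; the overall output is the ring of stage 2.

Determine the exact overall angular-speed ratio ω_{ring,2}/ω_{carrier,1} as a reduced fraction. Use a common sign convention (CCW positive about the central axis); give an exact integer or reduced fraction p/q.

Stage 1: N_ring = 32 + 2·14 = 60
Stage 1: 32(ω_s−ω_c) = −60(ω_r−ω_c),  ω_s=0, ω_c=1
Stage 1: ω_r = 1 − (32/60)(0−1) = 23/15
  ⇒ ω_r¹/ω_c¹ = 23/15
Stage 2: N_ring = 30 + 2·29 = 88
Stage 2: 30(ω_s−ω_c) = −88(ω_r−ω_c),  ω_c=0, ω_s=1
Stage 2: ω_r = 0 − (30/88)(1−0) = -15/44
  ⇒ ω_r²/ω_s² = -15/44
Coupling ω_s² = ω_r¹ ⇒ overall = 23/15 × -15/44 = -23/44

-23/44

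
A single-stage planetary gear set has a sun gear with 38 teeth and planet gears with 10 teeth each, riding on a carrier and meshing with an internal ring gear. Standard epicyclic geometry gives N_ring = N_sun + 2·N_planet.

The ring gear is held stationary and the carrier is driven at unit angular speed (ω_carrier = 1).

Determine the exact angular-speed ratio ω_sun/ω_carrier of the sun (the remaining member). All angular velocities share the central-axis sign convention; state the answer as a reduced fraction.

N_ring = 38 + 2·10 = 58
38(ω_s−ω_c) = −58(ω_r−ω_c),  ω_r=0, ω_c=1
ω_s = 1 − (58/38)(0−1) = 48/19
ω_s/ω_c = 48/19

48/19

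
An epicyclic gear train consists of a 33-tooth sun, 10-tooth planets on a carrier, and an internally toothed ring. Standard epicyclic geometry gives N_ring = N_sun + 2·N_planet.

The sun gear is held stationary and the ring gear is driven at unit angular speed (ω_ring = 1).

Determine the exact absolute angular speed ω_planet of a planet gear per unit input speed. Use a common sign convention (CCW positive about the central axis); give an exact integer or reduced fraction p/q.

53/20

N_ring = 33 + 2·10 = 53
33(ω_s−ω_c) = −53(ω_r−ω_c),  ω_s=0, ω_r=1
33(0−ω_c) = −53(1−ω_c)  ⇒  86ω_c = 53  ⇒  ω_c = 53/86
sun–planet: 33·(0−53/86) = −10·(ω_p−ω_c)  ⇒  ω_p−ω_c = −(33/10)·(-53/86) = 1749/860
ω_p = 53/86 + 1749/860 = 53/20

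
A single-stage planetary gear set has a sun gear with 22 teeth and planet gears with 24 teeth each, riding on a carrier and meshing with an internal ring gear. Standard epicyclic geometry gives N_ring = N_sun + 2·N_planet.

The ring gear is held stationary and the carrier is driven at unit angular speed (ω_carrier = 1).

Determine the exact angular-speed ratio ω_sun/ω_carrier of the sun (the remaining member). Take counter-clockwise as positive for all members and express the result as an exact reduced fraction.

46/11

N_ring = 22 + 2·24 = 70
22(ω_s−ω_c) = −70(ω_r−ω_c),  ω_r=0, ω_c=1
ω_s = 1 − (70/22)(0−1) = 46/11
ω_s/ω_c = 46/11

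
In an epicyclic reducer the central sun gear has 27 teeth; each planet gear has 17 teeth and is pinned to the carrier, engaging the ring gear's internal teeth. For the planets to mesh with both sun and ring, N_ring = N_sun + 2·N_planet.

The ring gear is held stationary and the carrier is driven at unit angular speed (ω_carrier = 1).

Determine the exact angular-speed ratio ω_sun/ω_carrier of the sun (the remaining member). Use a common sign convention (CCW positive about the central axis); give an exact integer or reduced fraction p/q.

88/27

N_ring = 27 + 2·17 = 61
27(ω_s−ω_c) = −61(ω_r−ω_c),  ω_r=0, ω_c=1
ω_s = 1 − (61/27)(0−1) = 88/27
ω_s/ω_c = 88/27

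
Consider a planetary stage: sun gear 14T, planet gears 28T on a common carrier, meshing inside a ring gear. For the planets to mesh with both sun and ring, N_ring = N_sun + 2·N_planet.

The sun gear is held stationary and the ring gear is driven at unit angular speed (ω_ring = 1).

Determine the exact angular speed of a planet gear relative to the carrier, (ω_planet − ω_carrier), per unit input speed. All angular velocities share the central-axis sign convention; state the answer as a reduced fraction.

5/12

N_ring = 14 + 2·28 = 70
14(ω_s−ω_c) = −70(ω_r−ω_c),  ω_s=0, ω_r=1
14(0−ω_c) = −70(1−ω_c)  ⇒  84ω_c = 70  ⇒  ω_c = 5/6
sun–planet: 14·(0−5/6) = −28·(ω_p−ω_c)  ⇒  ω_p−ω_c = −(14/28)·(-5/6) = 5/12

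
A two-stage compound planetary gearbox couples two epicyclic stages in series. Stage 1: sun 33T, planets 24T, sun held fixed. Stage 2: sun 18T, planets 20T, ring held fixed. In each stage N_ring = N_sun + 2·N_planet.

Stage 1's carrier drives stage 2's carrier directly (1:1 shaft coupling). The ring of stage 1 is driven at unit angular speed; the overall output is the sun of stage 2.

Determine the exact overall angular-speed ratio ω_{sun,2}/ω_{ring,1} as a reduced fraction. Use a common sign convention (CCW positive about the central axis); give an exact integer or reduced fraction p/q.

3

Stage 1: N_ring = 33 + 2·24 = 81
Stage 1: 33(ω_s−ω_c) = −81(ω_r−ω_c),  ω_s=0, ω_r=1
Stage 1: 33(0−ω_c) = −81(1−ω_c)  ⇒  114ω_c = 81  ⇒  ω_c = 27/38
  ⇒ ω_c¹/ω_r¹ = 27/38
Stage 2: N_ring = 18 + 2·20 = 58
Stage 2: 18(ω_s−ω_c) = −58(ω_r−ω_c),  ω_r=0, ω_c=1
Stage 2: ω_s = 1 − (58/18)(0−1) = 38/9
  ⇒ ω_s²/ω_c² = 38/9
Coupling ω_c² = ω_c¹ ⇒ overall = 27/38 × 38/9 = 3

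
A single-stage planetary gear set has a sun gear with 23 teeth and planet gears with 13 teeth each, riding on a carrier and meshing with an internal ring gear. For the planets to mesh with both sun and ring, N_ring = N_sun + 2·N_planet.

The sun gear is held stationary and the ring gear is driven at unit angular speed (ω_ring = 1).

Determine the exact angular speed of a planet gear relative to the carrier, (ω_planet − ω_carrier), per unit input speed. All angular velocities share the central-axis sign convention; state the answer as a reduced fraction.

1127/936

N_ring = 23 + 2·13 = 49
23(ω_s−ω_c) = −49(ω_r−ω_c),  ω_s=0, ω_r=1
23(0−ω_c) = −49(1−ω_c)  ⇒  72ω_c = 49  ⇒  ω_c = 49/72
sun–planet: 23·(0−49/72) = −13·(ω_p−ω_c)  ⇒  ω_p−ω_c = −(23/13)·(-49/72) = 1127/936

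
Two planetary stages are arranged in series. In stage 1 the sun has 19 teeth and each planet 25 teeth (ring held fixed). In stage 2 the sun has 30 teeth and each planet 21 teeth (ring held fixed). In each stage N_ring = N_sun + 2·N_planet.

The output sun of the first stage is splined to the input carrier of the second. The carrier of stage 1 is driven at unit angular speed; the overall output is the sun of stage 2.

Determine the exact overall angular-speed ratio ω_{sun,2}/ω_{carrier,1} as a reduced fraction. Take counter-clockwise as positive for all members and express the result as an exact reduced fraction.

Stage 1: N_ring = 19 + 2·25 = 69
Stage 1: 19(ω_s−ω_c) = −69(ω_r−ω_c),  ω_r=0, ω_c=1
Stage 1: ω_s = 1 − (69/19)(0−1) = 88/19
  ⇒ ω_s¹/ω_c¹ = 88/19
Stage 2: N_ring = 30 + 2·21 = 72
Stage 2: 30(ω_s−ω_c) = −72(ω_r−ω_c),  ω_r=0, ω_c=1
Stage 2: ω_s = 1 − (72/30)(0−1) = 17/5
  ⇒ ω_s²/ω_c² = 17/5
Coupling ω_c² = ω_s¹ ⇒ overall = 88/19 × 17/5 = 1496/95

1496/95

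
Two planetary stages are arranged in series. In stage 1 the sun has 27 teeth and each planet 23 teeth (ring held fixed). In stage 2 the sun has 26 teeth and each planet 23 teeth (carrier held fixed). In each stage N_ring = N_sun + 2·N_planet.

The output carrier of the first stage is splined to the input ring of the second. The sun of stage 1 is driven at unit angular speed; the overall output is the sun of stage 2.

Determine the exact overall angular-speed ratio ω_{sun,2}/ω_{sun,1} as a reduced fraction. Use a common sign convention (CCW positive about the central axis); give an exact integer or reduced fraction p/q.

-243/325

Stage 1: N_ring = 27 + 2·23 = 73
Stage 1: 27(ω_s−ω_c) = −73(ω_r−ω_c),  ω_r=0, ω_s=1
Stage 1: 27(1−ω_c) = −73(0−ω_c)  ⇒  100ω_c = 27  ⇒  ω_c = 27/100
  ⇒ ω_c¹/ω_s¹ = 27/100
Stage 2: N_ring = 26 + 2·23 = 72
Stage 2: 26(ω_s−ω_c) = −72(ω_r−ω_c),  ω_c=0, ω_r=1
Stage 2: ω_s = 0 − (72/26)(1−0) = -36/13
  ⇒ ω_s²/ω_r² = -36/13
Coupling ω_r² = ω_c¹ ⇒ overall = 27/100 × -36/13 = -243/325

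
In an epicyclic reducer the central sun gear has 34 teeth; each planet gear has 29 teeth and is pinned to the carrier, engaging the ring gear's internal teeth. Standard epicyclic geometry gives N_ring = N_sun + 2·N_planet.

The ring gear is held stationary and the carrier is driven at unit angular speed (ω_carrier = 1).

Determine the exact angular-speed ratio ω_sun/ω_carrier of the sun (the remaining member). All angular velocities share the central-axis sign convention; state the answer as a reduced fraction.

63/17

N_ring = 34 + 2·29 = 92
34(ω_s−ω_c) = −92(ω_r−ω_c),  ω_r=0, ω_c=1
ω_s = 1 − (92/34)(0−1) = 63/17
ω_s/ω_c = 63/17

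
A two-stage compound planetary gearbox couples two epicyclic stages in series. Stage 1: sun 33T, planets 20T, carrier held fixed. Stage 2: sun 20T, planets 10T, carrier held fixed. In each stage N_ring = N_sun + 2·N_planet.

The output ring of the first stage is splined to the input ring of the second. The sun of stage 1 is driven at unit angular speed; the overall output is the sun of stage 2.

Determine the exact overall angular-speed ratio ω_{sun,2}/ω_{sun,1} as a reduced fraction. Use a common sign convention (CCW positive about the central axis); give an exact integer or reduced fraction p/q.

Stage 1: N_ring = 33 + 2·20 = 73
Stage 1: 33(ω_s−ω_c) = −73(ω_r−ω_c),  ω_c=0, ω_s=1
Stage 1: ω_r = 0 − (33/73)(1−0) = -33/73
  ⇒ ω_r¹/ω_s¹ = -33/73
Stage 2: N_ring = 20 + 2·10 = 40
Stage 2: 20(ω_s−ω_c) = −40(ω_r−ω_c),  ω_c=0, ω_r=1
Stage 2: ω_s = 0 − (40/20)(1−0) = -2
  ⇒ ω_s²/ω_r² = -2
Coupling ω_r² = ω_r¹ ⇒ overall = -33/73 × -2 = 66/73

66/73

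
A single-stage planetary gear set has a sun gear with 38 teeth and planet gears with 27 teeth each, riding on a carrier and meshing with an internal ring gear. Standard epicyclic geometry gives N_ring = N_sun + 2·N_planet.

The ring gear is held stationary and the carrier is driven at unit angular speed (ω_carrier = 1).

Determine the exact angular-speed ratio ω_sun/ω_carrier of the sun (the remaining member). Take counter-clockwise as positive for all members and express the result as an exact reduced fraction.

65/19

N_ring = 38 + 2·27 = 92
38(ω_s−ω_c) = −92(ω_r−ω_c),  ω_r=0, ω_c=1
ω_s = 1 − (92/38)(0−1) = 65/19
ω_s/ω_c = 65/19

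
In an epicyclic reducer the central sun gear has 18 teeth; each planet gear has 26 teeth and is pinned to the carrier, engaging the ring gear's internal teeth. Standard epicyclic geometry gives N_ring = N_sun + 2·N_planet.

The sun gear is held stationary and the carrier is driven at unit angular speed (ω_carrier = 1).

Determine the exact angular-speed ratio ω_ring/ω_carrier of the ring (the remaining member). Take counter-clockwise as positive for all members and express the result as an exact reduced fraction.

44/35

N_ring = 18 + 2·26 = 70
18(ω_s−ω_c) = −70(ω_r−ω_c),  ω_s=0, ω_c=1
ω_r = 1 − (18/70)(0−1) = 44/35
ω_r/ω_c = 44/35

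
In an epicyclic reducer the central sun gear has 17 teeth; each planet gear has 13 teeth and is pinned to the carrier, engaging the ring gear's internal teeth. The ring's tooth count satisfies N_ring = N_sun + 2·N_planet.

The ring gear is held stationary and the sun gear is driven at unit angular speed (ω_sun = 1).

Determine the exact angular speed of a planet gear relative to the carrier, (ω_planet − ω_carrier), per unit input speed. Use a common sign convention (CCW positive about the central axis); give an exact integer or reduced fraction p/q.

N_ring = 17 + 2·13 = 43
17(ω_s−ω_c) = −43(ω_r−ω_c),  ω_r=0, ω_s=1
17(1−ω_c) = −43(0−ω_c)  ⇒  60ω_c = 17  ⇒  ω_c = 17/60
sun–planet: 17·(1−17/60) = −13·(ω_p−ω_c)  ⇒  ω_p−ω_c = −(17/13)·(43/60) = -731/780

-731/780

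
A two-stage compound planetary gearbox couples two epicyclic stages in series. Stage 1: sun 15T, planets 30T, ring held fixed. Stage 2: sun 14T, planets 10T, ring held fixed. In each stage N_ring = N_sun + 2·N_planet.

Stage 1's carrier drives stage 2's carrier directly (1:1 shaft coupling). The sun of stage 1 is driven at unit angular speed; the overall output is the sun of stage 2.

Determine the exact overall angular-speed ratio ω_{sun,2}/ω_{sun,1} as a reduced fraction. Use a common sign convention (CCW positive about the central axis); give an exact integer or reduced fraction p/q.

4/7

Stage 1: N_ring = 15 + 2·30 = 75
Stage 1: 15(ω_s−ω_c) = −75(ω_r−ω_c),  ω_r=0, ω_s=1
Stage 1: 15(1−ω_c) = −75(0−ω_c)  ⇒  90ω_c = 15  ⇒  ω_c = 1/6
  ⇒ ω_c¹/ω_s¹ = 1/6
Stage 2: N_ring = 14 + 2·10 = 34
Stage 2: 14(ω_s−ω_c) = −34(ω_r−ω_c),  ω_r=0, ω_c=1
Stage 2: ω_s = 1 − (34/14)(0−1) = 24/7
  ⇒ ω_s²/ω_c² = 24/7
Coupling ω_c² = ω_c¹ ⇒ overall = 1/6 × 24/7 = 4/7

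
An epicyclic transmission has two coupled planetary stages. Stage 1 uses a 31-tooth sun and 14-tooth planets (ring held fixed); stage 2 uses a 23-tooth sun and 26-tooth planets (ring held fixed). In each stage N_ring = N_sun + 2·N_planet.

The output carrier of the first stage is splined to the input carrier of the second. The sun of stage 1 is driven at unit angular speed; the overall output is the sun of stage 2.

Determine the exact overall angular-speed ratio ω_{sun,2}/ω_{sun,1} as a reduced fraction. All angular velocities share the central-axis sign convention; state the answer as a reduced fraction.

Stage 1: N_ring = 31 + 2·14 = 59
Stage 1: 31(ω_s−ω_c) = −59(ω_r−ω_c),  ω_r=0, ω_s=1
Stage 1: 31(1−ω_c) = −59(0−ω_c)  ⇒  90ω_c = 31  ⇒  ω_c = 31/90
  ⇒ ω_c¹/ω_s¹ = 31/90
Stage 2: N_ring = 23 + 2·26 = 75
Stage 2: 23(ω_s−ω_c) = −75(ω_r−ω_c),  ω_r=0, ω_c=1
Stage 2: ω_s = 1 − (75/23)(0−1) = 98/23
  ⇒ ω_s²/ω_c² = 98/23
Coupling ω_c² = ω_c¹ ⇒ overall = 31/90 × 98/23 = 1519/1035

1519/1035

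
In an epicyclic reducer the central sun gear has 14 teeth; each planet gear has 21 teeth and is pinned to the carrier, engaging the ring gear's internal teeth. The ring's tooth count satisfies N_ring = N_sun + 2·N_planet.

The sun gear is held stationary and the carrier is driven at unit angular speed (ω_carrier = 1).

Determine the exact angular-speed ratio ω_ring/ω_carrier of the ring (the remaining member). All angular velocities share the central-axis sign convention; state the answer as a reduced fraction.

5/4

N_ring = 14 + 2·21 = 56
14(ω_s−ω_c) = −56(ω_r−ω_c),  ω_s=0, ω_c=1
ω_r = 1 − (14/56)(0−1) = 5/4
ω_r/ω_c = 5/4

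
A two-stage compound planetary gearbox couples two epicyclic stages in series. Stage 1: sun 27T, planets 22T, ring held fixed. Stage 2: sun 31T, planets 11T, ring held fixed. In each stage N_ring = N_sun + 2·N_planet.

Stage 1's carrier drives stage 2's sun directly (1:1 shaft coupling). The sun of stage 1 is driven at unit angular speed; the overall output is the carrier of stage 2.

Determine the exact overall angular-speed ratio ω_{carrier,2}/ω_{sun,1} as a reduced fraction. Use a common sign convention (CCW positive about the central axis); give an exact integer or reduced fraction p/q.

279/2744

Stage 1: N_ring = 27 + 2·22 = 71
Stage 1: 27(ω_s−ω_c) = −71(ω_r−ω_c),  ω_r=0, ω_s=1
Stage 1: 27(1−ω_c) = −71(0−ω_c)  ⇒  98ω_c = 27  ⇒  ω_c = 27/98
  ⇒ ω_c¹/ω_s¹ = 27/98
Stage 2: N_ring = 31 + 2·11 = 53
Stage 2: 31(ω_s−ω_c) = −53(ω_r−ω_c),  ω_r=0, ω_s=1
Stage 2: 31(1−ω_c) = −53(0−ω_c)  ⇒  84ω_c = 31  ⇒  ω_c = 31/84
  ⇒ ω_c²/ω_s² = 31/84
Coupling ω_s² = ω_c¹ ⇒ overall = 27/98 × 31/84 = 279/2744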